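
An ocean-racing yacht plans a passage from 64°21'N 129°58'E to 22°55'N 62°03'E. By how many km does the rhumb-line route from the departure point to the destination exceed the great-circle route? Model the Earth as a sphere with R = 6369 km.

215 km

Great circle: cos σ = sin φ₁ sin φ₂ + cos φ₁ cos φ₂ cos Δλ,  σ = 1.0461 rad → d_gc = 6662.9 km
Rhumb line: Δψ = -1.0688, q = Δφ/Δψ = 0.6766, d_rh = R√(Δφ²+q²Δλ²) = 6877.7 km
Excess = 6877.7 − 6662.9 = 214.8 ≈ 215 km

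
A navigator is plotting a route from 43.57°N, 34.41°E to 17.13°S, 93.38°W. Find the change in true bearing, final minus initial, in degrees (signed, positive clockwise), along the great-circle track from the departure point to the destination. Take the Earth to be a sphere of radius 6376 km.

Initial bearing θ₁ = atan2(sin Δλ cos φ₂, cos φ₁ sin φ₂ − sin φ₁ cos φ₂ cos Δλ) = 284.14°
Final bearing θ₂ = (initial bearing from the destination back to the start) + 180° = 227.32°
Δθ = θ₂ − θ₁ = -56.8°

-56.8°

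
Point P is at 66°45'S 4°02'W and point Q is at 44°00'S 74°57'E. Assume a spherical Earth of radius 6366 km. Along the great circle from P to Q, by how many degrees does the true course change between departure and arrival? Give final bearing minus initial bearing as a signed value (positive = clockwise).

-69.3°

Initial bearing θ₁ = atan2(sin Δλ cos φ₂, cos φ₁ sin φ₂ − sin φ₁ cos φ₂ cos Δλ) = 101.83°
Final bearing θ₂ = (initial bearing from the destination back to the start) + 180° = 32.49°
Δθ = θ₂ − θ₁ = -69.3°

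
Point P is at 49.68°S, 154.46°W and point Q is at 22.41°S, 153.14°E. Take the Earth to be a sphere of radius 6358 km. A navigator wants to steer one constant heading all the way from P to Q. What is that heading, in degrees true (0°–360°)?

Meridional parts: M(φ₁)=-1.0020, M(φ₂)=-0.4015 → ΔM = +0.6005;  Δλ = -0.9146 rad
tan C = Δλ / ΔM = -1.5229 → C = 303.29°

303.3°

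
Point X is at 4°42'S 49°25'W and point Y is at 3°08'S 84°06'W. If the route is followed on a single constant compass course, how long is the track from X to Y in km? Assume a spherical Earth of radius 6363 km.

Δψ = ln[tan(π/4+φ₂/2)/tan(π/4+φ₁/2)] = +0.0274;  Δφ = +0.0273 rad,  Δλ = -0.6053 rad
q = Δφ/Δψ = 0.9976
d = R·√(Δφ² + q²Δλ²) = 6363·0.60452 = 3847 km

3847 km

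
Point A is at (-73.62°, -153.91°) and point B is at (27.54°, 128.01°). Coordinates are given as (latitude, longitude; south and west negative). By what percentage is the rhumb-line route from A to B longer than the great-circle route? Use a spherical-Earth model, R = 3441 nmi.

Great circle: σ = 1.9736 rad → d_gc = Rσ = 6791.0 nmi
Rhumb: Δφ = +1.7656, Δλ = -1.3628, Δψ = +2.4388, q = Δφ/Δψ = 0.7240 → d_rh = R√(Δφ²+q²Δλ²) = 6959.5 nmi
Excess = (6959.5 − 6791.0) / 6791.0 = 168.5 / 6791.0 = 2.48% ≈ 2.5%

2.5%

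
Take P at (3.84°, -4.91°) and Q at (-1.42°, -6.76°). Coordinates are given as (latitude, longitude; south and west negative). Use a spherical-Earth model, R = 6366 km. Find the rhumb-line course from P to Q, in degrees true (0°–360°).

Meridional parts: M(φ₁)=+0.0671, M(φ₂)=-0.0248 → ΔM = -0.0919;  Δλ = -0.0323 rad
tan C = Δλ / ΔM = +0.3515 → C = 199.37°

199.4°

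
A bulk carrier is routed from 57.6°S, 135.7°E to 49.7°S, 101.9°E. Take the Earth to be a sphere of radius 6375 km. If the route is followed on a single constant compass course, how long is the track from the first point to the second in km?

Δψ = ln[tan(π/4+φ₂/2)/tan(π/4+φ₁/2)] = +0.2335;  Δφ = +0.1379 rad,  Δλ = -0.5899 rad
q = Δφ/Δψ = 0.5905
d = R·√(Δφ² + q²Δλ²) = 6375·0.37465 = 2388 km

2388 km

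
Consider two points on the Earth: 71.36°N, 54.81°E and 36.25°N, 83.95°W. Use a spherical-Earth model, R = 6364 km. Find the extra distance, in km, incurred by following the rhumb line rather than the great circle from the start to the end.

1631 km

Great circle: cos σ = sin φ₁ sin φ₂ + cos φ₁ cos φ₂ cos Δλ,  σ = 1.1956 rad → d_gc = 7608.7 km
Rhumb line: Δψ = -1.1275, q = Δφ/Δψ = 0.5435, d_rh = R√(Δφ²+q²Δλ²) = 9239.7 km
Excess = 9239.7 − 7608.7 = 1631.0 ≈ 1631 km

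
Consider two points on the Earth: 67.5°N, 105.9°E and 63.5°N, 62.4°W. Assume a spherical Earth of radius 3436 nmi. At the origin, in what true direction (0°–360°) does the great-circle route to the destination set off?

θ = atan2( sin Δλ·cos φ₂ ,  cos φ₁ sin φ₂ − sin φ₁ cos φ₂ cos Δλ )
  = atan2(-0.0905, +0.7461) = 353.09°

353.1°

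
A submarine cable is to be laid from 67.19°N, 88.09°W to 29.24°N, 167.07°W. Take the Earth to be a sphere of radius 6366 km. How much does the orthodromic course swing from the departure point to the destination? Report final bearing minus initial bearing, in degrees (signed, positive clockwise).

-66.0°

Initial bearing θ₁ = atan2(sin Δλ cos φ₂, cos φ₁ sin φ₂ − sin φ₁ cos φ₂ cos Δλ) = 272.38°
Final bearing θ₂ = (initial bearing from the destination back to the start) + 180° = 206.35°
Δθ = θ₂ − θ₁ = -66.0°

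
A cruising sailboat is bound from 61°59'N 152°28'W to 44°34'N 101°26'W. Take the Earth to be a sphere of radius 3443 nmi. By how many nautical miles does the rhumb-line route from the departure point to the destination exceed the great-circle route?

Great circle: cos σ = sin φ₁ sin φ₂ + cos φ₁ cos φ₂ cos Δλ,  σ = 0.5918 rad → d_gc = 2037.5 nmi
Rhumb line: Δψ = -0.5176, q = Δφ/Δψ = 0.5872, d_rh = R√(Δφ²+q²Δλ²) = 2082.9 nmi
Excess = 2082.9 − 2037.5 = 45.4 ≈ 45 nmi

45 nmi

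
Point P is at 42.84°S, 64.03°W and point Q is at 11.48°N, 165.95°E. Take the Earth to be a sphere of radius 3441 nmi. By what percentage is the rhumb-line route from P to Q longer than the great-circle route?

Great circle: σ = 2.2111 rad → d_gc = Rσ = 7608.3 nmi
Rhumb: Δφ = +0.9481, Δλ = -2.2693, Δψ = +1.0307, q = Δφ/Δψ = 0.9198 → d_rh = R√(Δφ²+q²Δλ²) = 7888.4 nmi
Excess = (7888.4 − 7608.3) / 7608.3 = 280.1 / 7608.3 = 3.68% ≈ 3.7%

3.7%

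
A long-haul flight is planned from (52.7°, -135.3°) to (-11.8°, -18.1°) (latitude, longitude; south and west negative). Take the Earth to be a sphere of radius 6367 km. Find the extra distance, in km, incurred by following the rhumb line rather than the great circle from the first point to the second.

Great circle: cos σ = sin φ₁ sin φ₂ + cos φ₁ cos φ₂ cos Δλ,  σ = 2.0195 rad → d_gc = 12858.3 km
Rhumb line: Δψ = -1.2936, q = Δφ/Δψ = 0.8702, d_rh = R√(Δφ²+q²Δλ²) = 13410.2 km
Excess = 13410.2 − 12858.3 = 551.9 ≈ 552 km

552 km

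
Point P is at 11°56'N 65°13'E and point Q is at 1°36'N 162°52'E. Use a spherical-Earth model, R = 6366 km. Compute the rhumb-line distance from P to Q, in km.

10820 km

Rhumb course C = atan2(Δλ, Δψ) with Δψ = ln[tan(π/4+φ₂/2)/tan(π/4+φ₁/2)] = -0.1819, Δλ = +1.7043 → C = 96.09°
d = R·|Δφ| / |cos C| = 6366·0.18035 / 0.10611 = 10820 km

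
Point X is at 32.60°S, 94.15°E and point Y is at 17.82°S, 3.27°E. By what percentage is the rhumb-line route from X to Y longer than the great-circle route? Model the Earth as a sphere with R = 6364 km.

Great circle: σ = 1.4176 rad → d_gc = Rσ = 9021.8 km
Rhumb: Δφ = +0.2580, Δλ = -1.5862, Δψ = +0.2863, q = Δφ/Δψ = 0.9011 → d_rh = R√(Δφ²+q²Δλ²) = 9243.1 km
Excess = (9243.1 − 9021.8) / 9021.8 = 221.3 / 9021.8 = 2.453% ≈ 2.5%

2.5%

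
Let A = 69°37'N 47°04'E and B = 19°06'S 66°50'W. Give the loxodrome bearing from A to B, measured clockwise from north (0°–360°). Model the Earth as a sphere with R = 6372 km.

224.0°

Δψ = ln[tan(π/4+φ₂/2)/tan(π/4+φ₁/2)] = -2.0557
Δλ = -1.9879 rad (taken the short way round)
course = atan2(Δλ, Δψ) = 224.04°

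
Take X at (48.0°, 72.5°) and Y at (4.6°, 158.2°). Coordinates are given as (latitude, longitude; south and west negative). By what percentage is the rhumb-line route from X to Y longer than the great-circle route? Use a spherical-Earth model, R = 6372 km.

Great circle: σ = 1.4610 rad → d_gc = Rσ = 9309.3 km
Rhumb: Δφ = -0.7575, Δλ = +1.4957, Δψ = -0.8771, q = Δφ/Δψ = 0.8636 → d_rh = R√(Δφ²+q²Δλ²) = 9541.8 km
Excess = (9541.8 − 9309.3) / 9309.3 = 232.5 / 9309.3 = 2.50% ≈ 2.5%

2.5%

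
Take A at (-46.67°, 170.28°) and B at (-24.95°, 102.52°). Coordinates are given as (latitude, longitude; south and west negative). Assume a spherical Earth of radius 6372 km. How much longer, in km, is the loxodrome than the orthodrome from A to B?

Great circle: cos σ = sin φ₁ sin φ₂ + cos φ₁ cos φ₂ cos Δλ,  σ = 0.9976 rad → d_gc = 6356.7 km
Rhumb line: Δψ = +0.4733, q = Δφ/Δψ = 0.8009, d_rh = R√(Δφ²+q²Δλ²) = 6501.1 km
Excess = 6501.1 − 6356.7 = 144.4 ≈ 144 km

144 km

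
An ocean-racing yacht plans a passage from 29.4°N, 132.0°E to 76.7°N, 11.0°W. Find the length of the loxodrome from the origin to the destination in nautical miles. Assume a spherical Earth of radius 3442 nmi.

5238 nmi

Δψ = ln[tan(π/4+φ₂/2)/tan(π/4+φ₁/2)] = +1.6119;  Δφ = +0.8255 rad,  Δλ = -2.4958 rad
q = Δφ/Δψ = 0.5122
d = R·√(Δφ² + q²Δλ²) = 3442·1.52168 = 5238 nmi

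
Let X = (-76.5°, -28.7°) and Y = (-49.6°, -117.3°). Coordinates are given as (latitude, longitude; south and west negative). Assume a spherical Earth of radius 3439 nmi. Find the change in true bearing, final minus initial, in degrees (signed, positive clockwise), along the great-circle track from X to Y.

Initial bearing θ₁ = atan2(sin Δλ cos φ₂, cos φ₁ sin φ₂ − sin φ₁ cos φ₂ cos Δλ) = 255.93°
Final bearing θ₂ = (initial bearing from the destination back to the start) + 180° = 339.55°
Δθ = θ₂ − θ₁ = +83.6°

+83.6°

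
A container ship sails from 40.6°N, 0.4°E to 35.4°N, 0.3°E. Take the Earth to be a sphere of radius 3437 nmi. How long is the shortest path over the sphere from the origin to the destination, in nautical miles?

Haversine: a = sin²(Δφ/2)+cos φ₁ cos φ₂ sin²(Δλ/2) = 0.00206;  σ = 2·atan2(√a,√(1−a))
σ = 5.201° → d = Rσ = 3437·0.09077 = 312 nmi

312 nmi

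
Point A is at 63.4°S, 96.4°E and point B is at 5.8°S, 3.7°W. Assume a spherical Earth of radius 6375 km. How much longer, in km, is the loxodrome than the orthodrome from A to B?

590 km

Great circle: cos σ = sin φ₁ sin φ₂ + cos φ₁ cos φ₂ cos Δλ,  σ = 1.5586 rad → d_gc = 9935.8 km
Rhumb line: Δψ = +1.3409, q = Δφ/Δψ = 0.7497, d_rh = R√(Δφ²+q²Δλ²) = 10526.2 km
Excess = 10526.2 − 9935.8 = 590.4 ≈ 590 km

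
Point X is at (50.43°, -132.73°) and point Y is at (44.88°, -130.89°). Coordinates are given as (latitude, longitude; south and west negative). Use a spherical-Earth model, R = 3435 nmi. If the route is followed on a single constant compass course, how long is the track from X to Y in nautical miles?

341 nmi

Rhumb course C = atan2(Δλ, Δψ) with Δψ = ln[tan(π/4+φ₂/2)/tan(π/4+φ₁/2)] = -0.1440, Δλ = +0.0321 → C = 167.43°
d = R·|Δφ| / |cos C| = 3435·0.09687 / 0.97602 = 341 nmi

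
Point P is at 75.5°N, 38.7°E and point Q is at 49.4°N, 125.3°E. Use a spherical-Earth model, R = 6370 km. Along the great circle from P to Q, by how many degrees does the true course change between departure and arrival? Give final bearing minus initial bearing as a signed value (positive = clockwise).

+81.2°

At departure: θ₁ = atan2(sin Δλ cos φ₂, cos φ₁ sin φ₂ − sin φ₁ cos φ₂ cos Δλ) = 76.77°
At arrival: θ₂ = atan2(sin Δλ cos φ₁, −cos φ₂ sin φ₁ + sin φ₂ cos φ₁ cos Δλ) = 158.00°
Δθ = θ₂ − θ₁ = +81.2°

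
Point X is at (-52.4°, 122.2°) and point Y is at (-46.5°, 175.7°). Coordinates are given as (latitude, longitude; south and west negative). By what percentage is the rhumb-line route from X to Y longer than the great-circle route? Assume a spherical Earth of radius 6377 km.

Great circle: σ = 0.6014 rad → d_gc = Rσ = 3835.3 km
Rhumb: Δφ = +0.1030, Δλ = +0.9338, Δψ = +0.1587, q = Δφ/Δψ = 0.6490 → d_rh = R√(Δφ²+q²Δλ²) = 3920.1 km
Excess = (3920.1 − 3835.3) / 3835.3 = 84.8 / 3835.3 = 2.21% ≈ 2.2%

2.2%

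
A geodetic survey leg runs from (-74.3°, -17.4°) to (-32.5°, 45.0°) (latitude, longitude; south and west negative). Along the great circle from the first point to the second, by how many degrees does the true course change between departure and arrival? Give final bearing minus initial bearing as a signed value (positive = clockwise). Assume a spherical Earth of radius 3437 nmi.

At departure: θ₁ = atan2(sin Δλ cos φ₂, cos φ₁ sin φ₂ − sin φ₁ cos φ₂ cos Δλ) = 72.84°
At arrival: θ₂ = atan2(sin Δλ cos φ₁, −cos φ₂ sin φ₁ + sin φ₂ cos φ₁ cos Δλ) = 17.85°
Δθ = θ₂ − θ₁ = -55.0°

-55.0°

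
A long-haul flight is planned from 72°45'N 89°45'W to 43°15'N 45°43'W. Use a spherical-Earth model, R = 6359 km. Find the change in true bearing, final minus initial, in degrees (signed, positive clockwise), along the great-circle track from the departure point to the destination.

+39.0°

Initial bearing θ₁ = atan2(sin Δλ cos φ₂, cos φ₁ sin φ₂ − sin φ₁ cos φ₂ cos Δλ) = 120.39°
Final bearing θ₂ = (initial bearing from the destination back to the start) + 180° = 159.44°
Δθ = θ₂ − θ₁ = +39.0°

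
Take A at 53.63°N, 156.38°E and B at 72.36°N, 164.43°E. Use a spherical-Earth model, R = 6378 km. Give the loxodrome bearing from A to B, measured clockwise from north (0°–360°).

10.6°

Δψ = ln[tan(π/4+φ₂/2)/tan(π/4+φ₁/2)] = +0.7500
Δλ = +0.1405 rad (taken the short way round)
course = atan2(Δλ, Δψ) = 10.61°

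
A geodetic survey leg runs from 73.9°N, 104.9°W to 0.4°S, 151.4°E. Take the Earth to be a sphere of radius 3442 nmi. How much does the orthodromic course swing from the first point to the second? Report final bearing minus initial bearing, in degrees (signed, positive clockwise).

At departure: θ₁ = atan2(sin Δλ cos φ₂, cos φ₁ sin φ₂ − sin φ₁ cos φ₂ cos Δλ) = 283.07°
At arrival: θ₂ = atan2(sin Δλ cos φ₁, −cos φ₂ sin φ₁ + sin φ₂ cos φ₁ cos Δλ) = 195.67°
Δθ = θ₂ − θ₁ = -87.4°

-87.4°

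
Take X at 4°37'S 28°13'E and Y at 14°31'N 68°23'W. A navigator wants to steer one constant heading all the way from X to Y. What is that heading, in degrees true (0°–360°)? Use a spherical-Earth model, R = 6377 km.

281.3°

Δψ = ln[tan(π/4+φ₂/2)/tan(π/4+φ₁/2)] = +0.3368
Δλ = -1.6860 rad (taken the short way round)
course = atan2(Δλ, Δψ) = 281.30°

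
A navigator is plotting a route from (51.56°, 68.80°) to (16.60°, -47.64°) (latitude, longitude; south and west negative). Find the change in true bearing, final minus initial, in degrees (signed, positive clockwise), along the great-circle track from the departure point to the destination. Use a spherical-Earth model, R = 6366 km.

At departure: θ₁ = atan2(sin Δλ cos φ₂, cos φ₁ sin φ₂ − sin φ₁ cos φ₂ cos Δλ) = 300.82°
At arrival: θ₂ = atan2(sin Δλ cos φ₁, −cos φ₂ sin φ₁ + sin φ₂ cos φ₁ cos Δλ) = 213.86°
Δθ = θ₂ − θ₁ = -87.0°

-87.0°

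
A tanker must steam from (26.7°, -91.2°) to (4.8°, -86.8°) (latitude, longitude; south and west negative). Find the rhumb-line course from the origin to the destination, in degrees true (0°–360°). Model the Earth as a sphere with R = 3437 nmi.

169.1°

Meridional parts: M(φ₁)=+0.4838, M(φ₂)=+0.0839 → ΔM = -0.4000;  Δλ = +0.0768 rad
tan C = Δλ / ΔM = -0.1920 → C = 169.13°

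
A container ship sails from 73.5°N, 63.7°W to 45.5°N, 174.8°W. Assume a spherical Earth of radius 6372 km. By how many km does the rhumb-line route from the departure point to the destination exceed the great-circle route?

Great circle: cos σ = sin φ₁ sin φ₂ + cos φ₁ cos φ₂ cos Δλ,  σ = 0.9119 rad → d_gc = 5810.9 km
Rhumb line: Δψ = -1.0373, q = Δφ/Δψ = 0.4711, d_rh = R√(Δφ²+q²Δλ²) = 6601.6 km
Excess = 6601.6 − 5810.9 = 790.7 ≈ 791 km

791 km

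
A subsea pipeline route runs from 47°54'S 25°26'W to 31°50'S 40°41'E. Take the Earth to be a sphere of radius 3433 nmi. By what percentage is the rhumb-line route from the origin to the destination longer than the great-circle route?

2.5%

Great circle: σ = 0.8995 rad → d_gc = Rσ = 3088.1 nmi
Rhumb: Δφ = +0.2804, Δλ = +1.1540, Δψ = +0.3683, q = Δφ/Δψ = 0.7615 → d_rh = R√(Δφ²+q²Δλ²) = 3166.5 nmi
Excess = (3166.5 − 3088.1) / 3088.1 = 78.4 / 3088.1 = 2.54% ≈ 2.5%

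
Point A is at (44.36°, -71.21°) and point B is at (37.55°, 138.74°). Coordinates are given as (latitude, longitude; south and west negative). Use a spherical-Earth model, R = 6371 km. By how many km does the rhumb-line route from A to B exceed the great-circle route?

2183 km

Great circle: cos σ = sin φ₁ sin φ₂ + cos φ₁ cos φ₂ cos Δλ,  σ = 1.6359 rad → d_gc = 10422.2 km
Rhumb line: Δψ = -0.1576, q = Δφ/Δψ = 0.7541, d_rh = R√(Δφ²+q²Δλ²) = 12604.9 km
Excess = 12604.9 − 10422.2 = 2182.7 ≈ 2183 km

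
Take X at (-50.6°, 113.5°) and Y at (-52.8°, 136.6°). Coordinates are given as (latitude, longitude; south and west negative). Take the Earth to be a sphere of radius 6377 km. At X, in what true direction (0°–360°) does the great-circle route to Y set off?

107.7°

θ = atan2( sin Δλ·cos φ₂ ,  cos φ₁ sin φ₂ − sin φ₁ cos φ₂ cos Δλ )
  = atan2(+0.2372, -0.0758) = 107.73°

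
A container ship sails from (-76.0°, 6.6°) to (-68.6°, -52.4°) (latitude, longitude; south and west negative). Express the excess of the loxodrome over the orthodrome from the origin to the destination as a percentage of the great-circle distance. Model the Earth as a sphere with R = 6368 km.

4.1%

Great circle: σ = 0.3212 rad → d_gc = Rσ = 2045.3 km
Rhumb: Δφ = +0.1292, Δλ = -1.0297, Δψ = +0.4311, q = Δφ/Δψ = 0.2996 → d_rh = R√(Δφ²+q²Δλ²) = 2129.9 km
Excess = (2129.9 − 2045.3) / 2045.3 = 84.6 / 2045.3 = 4.14% ≈ 4.1%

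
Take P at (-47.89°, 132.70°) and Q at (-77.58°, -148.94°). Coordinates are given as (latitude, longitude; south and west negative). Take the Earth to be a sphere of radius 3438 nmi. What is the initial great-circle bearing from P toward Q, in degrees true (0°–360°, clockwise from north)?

N = sin Δλ·cos φ₂ = +0.2107;  D = cos φ₁ sin φ₂ − sin φ₁ cos φ₂ cos Δλ = -0.6227
initial course = atan2(N, D) = 161.31°

161.3°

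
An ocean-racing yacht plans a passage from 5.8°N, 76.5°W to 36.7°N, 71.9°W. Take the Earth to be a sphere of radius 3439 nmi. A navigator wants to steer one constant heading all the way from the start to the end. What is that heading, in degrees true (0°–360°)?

Meridional parts: M(φ₁)=+0.1014, M(φ₂)=+0.6894 → ΔM = +0.5880;  Δλ = +0.0803 rad
tan C = Δλ / ΔM = +0.1365 → C = 7.77°

7.8°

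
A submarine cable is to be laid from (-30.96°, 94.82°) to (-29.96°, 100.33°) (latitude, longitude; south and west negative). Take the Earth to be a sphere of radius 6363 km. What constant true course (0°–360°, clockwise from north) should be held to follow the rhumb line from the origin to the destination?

Δψ = ln[tan(π/4+φ₂/2)/tan(π/4+φ₁/2)] = +0.0202
Δλ = +0.0962 rad (taken the short way round)
course = atan2(Δλ, Δψ) = 78.11°

78.1°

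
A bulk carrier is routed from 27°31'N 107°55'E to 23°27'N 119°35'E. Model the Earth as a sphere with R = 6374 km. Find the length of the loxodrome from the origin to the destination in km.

Rhumb course C = atan2(Δλ, Δψ) with Δψ = ln[tan(π/4+φ₂/2)/tan(π/4+φ₁/2)] = -0.0787, Δλ = +0.2036 → C = 111.12°
d = R·|Δφ| / |cos C| = 6374·0.07098 / 0.36031 = 1256 km

1256 km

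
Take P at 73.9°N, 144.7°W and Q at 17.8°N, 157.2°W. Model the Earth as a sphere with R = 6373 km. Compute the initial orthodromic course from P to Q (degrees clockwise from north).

θ = atan2( sin Δλ·cos φ₂ ,  cos φ₁ sin φ₂ − sin φ₁ cos φ₂ cos Δλ )
  = atan2(-0.2061, -0.8083) = 194.30°

194.3°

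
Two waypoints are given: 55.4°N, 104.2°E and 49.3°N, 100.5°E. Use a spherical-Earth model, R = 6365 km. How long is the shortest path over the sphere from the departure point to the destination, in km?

Haversine: a = sin²(Δφ/2)+cos φ₁ cos φ₂ sin²(Δλ/2) = 0.00322;  σ = 2·atan2(√a,√(1−a))
σ = 6.503° → d = Rσ = 6365·0.11350 = 722 km

722 km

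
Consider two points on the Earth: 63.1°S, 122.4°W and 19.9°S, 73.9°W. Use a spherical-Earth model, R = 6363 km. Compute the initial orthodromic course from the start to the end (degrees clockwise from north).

θ = atan2( sin Δλ·cos φ₂ ,  cos φ₁ sin φ₂ − sin φ₁ cos φ₂ cos Δλ )
  = atan2(+0.7042, +0.4016) = 60.30°

60.3°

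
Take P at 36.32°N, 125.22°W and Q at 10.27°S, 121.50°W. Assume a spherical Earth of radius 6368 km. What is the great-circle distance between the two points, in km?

5193 km

cos σ = sin φ₁ sin φ₂ + cos φ₁ cos φ₂ cos Δλ
      = sin(36.32°)sin(-10.27°) + cos(36.32°)cos(-10.27°)cos(3.72°) = 0.6855
σ = 46.722° → d = Rσ = 6368·0.81545 = 5193 km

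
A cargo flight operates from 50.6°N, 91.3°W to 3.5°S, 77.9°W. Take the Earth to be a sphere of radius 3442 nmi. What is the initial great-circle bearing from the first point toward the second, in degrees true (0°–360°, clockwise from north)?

θ = atan2( sin Δλ·cos φ₂ ,  cos φ₁ sin φ₂ − sin φ₁ cos φ₂ cos Δλ )
  = atan2(+0.2313, -0.7890) = 163.66°

163.7°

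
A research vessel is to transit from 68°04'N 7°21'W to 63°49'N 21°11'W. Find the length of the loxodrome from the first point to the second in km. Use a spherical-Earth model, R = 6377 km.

785 km

Rhumb course C = atan2(Δλ, Δψ) with Δψ = ln[tan(π/4+φ₂/2)/tan(π/4+φ₁/2)] = -0.1824, Δλ = -0.2414 → C = 232.93°
d = R·|Δφ| / |cos C| = 6377·0.07418 / 0.60283 = 785 km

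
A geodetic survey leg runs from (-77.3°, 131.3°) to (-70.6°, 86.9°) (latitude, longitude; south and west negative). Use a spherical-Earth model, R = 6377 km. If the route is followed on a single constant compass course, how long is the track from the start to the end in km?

Δψ = ln[tan(π/4+φ₂/2)/tan(π/4+φ₁/2)] = +0.4292;  Δφ = +0.1169 rad,  Δλ = -0.7749 rad
q = Δφ/Δψ = 0.2725
d = R·√(Δφ² + q²Δλ²) = 6377·0.24136 = 1539 km

1539 km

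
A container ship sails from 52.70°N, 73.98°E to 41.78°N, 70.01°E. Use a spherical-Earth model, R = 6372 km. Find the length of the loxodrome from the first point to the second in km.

1251 km

Rhumb course C = atan2(Δλ, Δψ) with Δψ = ln[tan(π/4+φ₂/2)/tan(π/4+φ₁/2)] = -0.2822, Δλ = -0.0693 → C = 193.80°
d = R·|Δφ| / |cos C| = 6372·0.19059 / 0.97115 = 1251 km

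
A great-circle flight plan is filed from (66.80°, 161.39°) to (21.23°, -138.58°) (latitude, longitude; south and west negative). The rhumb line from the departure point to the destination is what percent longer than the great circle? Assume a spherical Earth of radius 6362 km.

2.5%

Great circle: σ = 1.0283 rad → d_gc = Rσ = 6542.1 km
Rhumb: Δφ = -0.7953, Δλ = +1.0477, Δψ = -1.2041, q = Δφ/Δψ = 0.6605 → d_rh = R√(Δφ²+q²Δλ²) = 6707.3 km
Excess = (6707.3 − 6542.1) / 6542.1 = 165.2 / 6542.1 = 2.53% ≈ 2.5%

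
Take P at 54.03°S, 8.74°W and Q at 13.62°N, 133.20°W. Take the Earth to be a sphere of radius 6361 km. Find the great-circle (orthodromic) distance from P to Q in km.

Haversine: a = sin²(Δφ/2)+cos φ₁ cos φ₂ sin²(Δλ/2) = 0.75679;  σ = 2·atan2(√a,√(1−a))
σ = 120.903° → d = Rσ = 6361·2.11015 = 13423 km

13423 km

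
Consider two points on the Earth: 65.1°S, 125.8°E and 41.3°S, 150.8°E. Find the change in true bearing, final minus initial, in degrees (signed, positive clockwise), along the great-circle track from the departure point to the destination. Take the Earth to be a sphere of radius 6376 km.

Initial bearing θ₁ = atan2(sin Δλ cos φ₂, cos φ₁ sin φ₂ − sin φ₁ cos φ₂ cos Δλ) = 43.07°
Final bearing θ₂ = (initial bearing from the destination back to the start) + 180° = 22.50°
Δθ = θ₂ − θ₁ = -20.6°

-20.6°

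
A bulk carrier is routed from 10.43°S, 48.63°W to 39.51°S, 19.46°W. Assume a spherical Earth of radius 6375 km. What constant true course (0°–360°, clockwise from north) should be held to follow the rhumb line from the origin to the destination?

138.2°

Meridional parts: M(φ₁)=-0.1831, M(φ₂)=-0.7518 → ΔM = -0.5687;  Δλ = +0.5091 rad
tan C = Δλ / ΔM = -0.8952 → C = 138.17°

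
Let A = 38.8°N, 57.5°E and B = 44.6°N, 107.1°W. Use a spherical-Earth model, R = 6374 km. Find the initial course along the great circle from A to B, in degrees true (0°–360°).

349.1°

θ = atan2( sin Δλ·cos φ₂ ,  cos φ₁ sin φ₂ − sin φ₁ cos φ₂ cos Δλ )
  = atan2(-0.1891, +0.9774) = 349.05°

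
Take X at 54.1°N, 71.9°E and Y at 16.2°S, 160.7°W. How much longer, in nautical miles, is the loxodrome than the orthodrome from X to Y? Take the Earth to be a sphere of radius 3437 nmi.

Great circle: cos σ = sin φ₁ sin φ₂ + cos φ₁ cos φ₂ cos Δλ,  σ = 2.1749 rad → d_gc = 7475.0 nmi
Rhumb line: Δψ = -1.4137, q = Δφ/Δψ = 0.8679, d_rh = R√(Δφ²+q²Δλ²) = 7859.8 nmi
Excess = 7859.8 − 7475.0 = 384.8 ≈ 385 nmi

385 nmi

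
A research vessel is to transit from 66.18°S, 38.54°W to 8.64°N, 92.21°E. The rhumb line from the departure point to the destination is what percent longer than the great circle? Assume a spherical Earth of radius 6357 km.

10.1%

Great circle: σ = 1.9802 rad → d_gc = Rσ = 12588.1 km
Rhumb: Δφ = +1.3059, Δλ = +2.2820, Δψ = +1.7077, q = Δφ/Δψ = 0.7647 → d_rh = R√(Δφ²+q²Δλ²) = 13855.5 km
Excess = (13855.5 − 12588.1) / 12588.1 = 1267.4 / 12588.1 = 10.07% ≈ 10.1%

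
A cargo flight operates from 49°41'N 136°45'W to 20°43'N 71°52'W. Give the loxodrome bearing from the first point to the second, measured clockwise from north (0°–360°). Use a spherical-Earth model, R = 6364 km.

Meridional parts: M(φ₁)=+1.0021, M(φ₂)=+0.3697 → ΔM = -0.6324;  Δλ = +1.1324 rad
tan C = Δλ / ΔM = -1.7907 → C = 119.18°

119.2°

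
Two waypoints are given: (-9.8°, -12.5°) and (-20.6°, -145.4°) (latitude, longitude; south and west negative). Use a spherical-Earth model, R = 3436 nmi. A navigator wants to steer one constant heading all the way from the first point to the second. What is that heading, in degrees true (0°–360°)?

Δψ = ln[tan(π/4+φ₂/2)/tan(π/4+φ₁/2)] = -0.1957
Δλ = -2.3195 rad (taken the short way round)
course = atan2(Δλ, Δψ) = 265.18°

265.2°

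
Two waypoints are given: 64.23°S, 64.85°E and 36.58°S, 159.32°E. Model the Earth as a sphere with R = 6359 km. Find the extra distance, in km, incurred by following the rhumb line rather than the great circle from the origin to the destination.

525 km

Great circle: cos σ = sin φ₁ sin φ₂ + cos φ₁ cos φ₂ cos Δλ,  σ = 1.0362 rad → d_gc = 6589.4 km
Rhumb line: Δψ = +0.7883, q = Δφ/Δψ = 0.6122, d_rh = R√(Δφ²+q²Δλ²) = 7114.7 km
Excess = 7114.7 − 6589.4 = 525.3 ≈ 525 km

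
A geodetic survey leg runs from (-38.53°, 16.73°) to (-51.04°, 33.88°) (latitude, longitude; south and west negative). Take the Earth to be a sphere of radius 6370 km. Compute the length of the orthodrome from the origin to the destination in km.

cos σ = sin φ₁ sin φ₂ + cos φ₁ cos φ₂ cos Δλ
      = sin(-38.53°)sin(-51.04°) + cos(-38.53°)cos(-51.04°)cos(17.15°) = 0.9544
σ = 17.372° → d = Rσ = 6370·0.30320 = 1931 km

1931 km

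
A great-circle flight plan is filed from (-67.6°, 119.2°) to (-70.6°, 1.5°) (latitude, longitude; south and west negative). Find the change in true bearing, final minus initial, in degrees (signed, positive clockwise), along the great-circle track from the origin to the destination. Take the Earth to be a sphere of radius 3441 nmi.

At departure: θ₁ = atan2(sin Δλ cos φ₂, cos φ₁ sin φ₂ − sin φ₁ cos φ₂ cos Δλ) = 210.35°
At arrival: θ₂ = atan2(sin Δλ cos φ₁, −cos φ₂ sin φ₁ + sin φ₂ cos φ₁ cos Δλ) = 324.57°
Δθ = θ₂ − θ₁ = +114.2°

+114.2°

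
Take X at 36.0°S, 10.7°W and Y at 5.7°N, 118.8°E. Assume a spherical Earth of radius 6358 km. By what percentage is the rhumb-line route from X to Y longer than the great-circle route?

Great circle: σ = 2.1778 rad → d_gc = Rσ = 13846.6 km
Rhumb: Δφ = +0.7278, Δλ = +2.2602, Δψ = +0.7739, q = Δφ/Δψ = 0.9404 → d_rh = R√(Δφ²+q²Δλ²) = 14284.3 km
Excess = (14284.3 − 13846.6) / 13846.6 = 437.7 / 13846.6 = 3.16% ≈ 3.2%

3.2%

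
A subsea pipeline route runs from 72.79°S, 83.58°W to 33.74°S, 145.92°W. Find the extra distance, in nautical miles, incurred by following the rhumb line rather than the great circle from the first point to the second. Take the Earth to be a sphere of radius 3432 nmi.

Great circle: cos σ = sin φ₁ sin φ₂ + cos φ₁ cos φ₂ cos Δλ,  σ = 0.8701 rad → d_gc = 2986.1 nmi
Rhumb line: Δψ = +1.2621, q = Δφ/Δψ = 0.5400, d_rh = R√(Δφ²+q²Δλ²) = 3088.3 nmi
Excess = 3088.3 − 2986.1 = 102.2 ≈ 102 nmi

102 nmi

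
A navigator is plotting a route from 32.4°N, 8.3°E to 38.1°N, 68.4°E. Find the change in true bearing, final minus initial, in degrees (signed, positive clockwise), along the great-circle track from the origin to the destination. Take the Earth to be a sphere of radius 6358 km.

Initial bearing θ₁ = atan2(sin Δλ cos φ₂, cos φ₁ sin φ₂ − sin φ₁ cos φ₂ cos Δλ) = 65.51°
Final bearing θ₂ = (initial bearing from the destination back to the start) + 180° = 102.48°
Δθ = θ₂ − θ₁ = +37.0°

+37.0°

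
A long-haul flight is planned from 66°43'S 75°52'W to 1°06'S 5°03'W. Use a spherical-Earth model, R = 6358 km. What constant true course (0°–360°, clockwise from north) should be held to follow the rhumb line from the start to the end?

Meridional parts: M(φ₁)=-1.5797, M(φ₂)=-0.0192 → ΔM = +1.5605;  Δλ = +1.2360 rad
tan C = Δλ / ΔM = +0.7920 → C = 38.38°

38.4°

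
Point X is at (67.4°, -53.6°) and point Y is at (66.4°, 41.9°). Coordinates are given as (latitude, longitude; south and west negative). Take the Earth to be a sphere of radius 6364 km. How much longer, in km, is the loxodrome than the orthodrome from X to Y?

Great circle: cos σ = sin φ₁ sin φ₂ + cos φ₁ cos φ₂ cos Δλ,  σ = 0.5894 rad → d_gc = 3751.2 km
Rhumb line: Δψ = -0.0445, q = Δφ/Δψ = 0.3923, d_rh = R√(Δφ²+q²Δλ²) = 4162.5 km
Excess = 4162.5 − 3751.2 = 411.3 ≈ 411 km

411 km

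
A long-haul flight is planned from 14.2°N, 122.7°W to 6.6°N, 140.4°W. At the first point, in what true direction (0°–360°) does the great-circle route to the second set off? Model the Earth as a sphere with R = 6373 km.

θ = atan2( sin Δλ·cos φ₂ ,  cos φ₁ sin φ₂ − sin φ₁ cos φ₂ cos Δλ )
  = atan2(-0.3020, -0.1207) = 248.21°

248.2°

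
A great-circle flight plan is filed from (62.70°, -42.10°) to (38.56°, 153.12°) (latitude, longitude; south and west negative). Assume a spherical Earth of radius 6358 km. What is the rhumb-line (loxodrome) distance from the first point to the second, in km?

11563 km

Rhumb course C = atan2(Δλ, Δψ) with Δψ = ln[tan(π/4+φ₂/2)/tan(π/4+φ₁/2)] = -0.6849, Δλ = -2.8760 → C = 256.61°
d = R·|Δφ| / |cos C| = 6358·0.42132 / 0.23166 = 11563 km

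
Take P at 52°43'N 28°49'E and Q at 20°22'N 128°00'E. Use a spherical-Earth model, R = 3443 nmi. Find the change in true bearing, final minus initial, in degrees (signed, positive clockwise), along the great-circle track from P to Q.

At departure: θ₁ = atan2(sin Δλ cos φ₂, cos φ₁ sin φ₂ − sin φ₁ cos φ₂ cos Δλ) = 70.38°
At arrival: θ₂ = atan2(sin Δλ cos φ₁, −cos φ₂ sin φ₁ + sin φ₂ cos φ₁ cos Δλ) = 142.51°
Δθ = θ₂ − θ₁ = +72.1°

+72.1°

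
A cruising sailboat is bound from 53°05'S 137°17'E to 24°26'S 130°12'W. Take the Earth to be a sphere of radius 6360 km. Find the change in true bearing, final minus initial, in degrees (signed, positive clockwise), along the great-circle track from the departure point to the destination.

At departure: θ₁ = atan2(sin Δλ cos φ₂, cos φ₁ sin φ₂ − sin φ₁ cos φ₂ cos Δλ) = 107.13°
At arrival: θ₂ = atan2(sin Δλ cos φ₁, −cos φ₂ sin φ₁ + sin φ₂ cos φ₁ cos Δλ) = 39.08°
Δθ = θ₂ − θ₁ = -68.1°

-68.1°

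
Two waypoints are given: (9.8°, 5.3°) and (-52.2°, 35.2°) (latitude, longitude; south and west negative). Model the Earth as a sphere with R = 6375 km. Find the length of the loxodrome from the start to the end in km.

7481 km

Rhumb course C = atan2(Δλ, Δψ) with Δψ = ln[tan(π/4+φ₂/2)/tan(π/4+φ₁/2)] = -1.2437, Δλ = +0.5219 → C = 157.24°
d = R·|Δφ| / |cos C| = 6375·1.08210 / 0.92212 = 7481 km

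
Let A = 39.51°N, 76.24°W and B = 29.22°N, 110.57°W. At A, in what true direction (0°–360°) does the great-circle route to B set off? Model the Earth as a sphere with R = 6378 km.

N = sin Δλ·cos φ₂ = -0.4922;  D = cos φ₁ sin φ₂ − sin φ₁ cos φ₂ cos Δλ = -0.0819
initial course = atan2(N, D) = 260.55°

260.6°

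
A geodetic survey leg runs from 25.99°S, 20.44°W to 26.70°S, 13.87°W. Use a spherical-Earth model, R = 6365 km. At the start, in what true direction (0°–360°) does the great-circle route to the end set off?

θ = atan2( sin Δλ·cos φ₂ ,  cos φ₁ sin φ₂ − sin φ₁ cos φ₂ cos Δλ )
  = atan2(+0.1022, -0.0150) = 98.33°

98.3°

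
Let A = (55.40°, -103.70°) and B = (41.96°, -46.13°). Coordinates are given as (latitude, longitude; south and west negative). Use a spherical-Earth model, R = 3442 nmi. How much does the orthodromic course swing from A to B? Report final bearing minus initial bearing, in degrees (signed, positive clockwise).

Initial bearing θ₁ = atan2(sin Δλ cos φ₂, cos φ₁ sin φ₂ − sin φ₁ cos φ₂ cos Δλ) = 85.32°
Final bearing θ₂ = (initial bearing from the destination back to the start) + 180° = 130.44°
Δθ = θ₂ − θ₁ = +45.1°

+45.1°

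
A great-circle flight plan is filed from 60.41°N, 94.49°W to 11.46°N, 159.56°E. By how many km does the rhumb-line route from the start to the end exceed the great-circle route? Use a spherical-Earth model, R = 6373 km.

Great circle: cos σ = sin φ₁ sin φ₂ + cos φ₁ cos φ₂ cos Δλ,  σ = 1.5310 rad → d_gc = 9757.1 km
Rhumb line: Δψ = -1.1300, q = Δφ/Δψ = 0.7561, d_rh = R√(Δφ²+q²Δλ²) = 10441.8 km
Excess = 10441.8 − 9757.1 = 684.7 ≈ 685 km

685 km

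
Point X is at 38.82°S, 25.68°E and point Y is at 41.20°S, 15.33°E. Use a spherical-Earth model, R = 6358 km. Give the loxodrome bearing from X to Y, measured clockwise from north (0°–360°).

Δψ = ln[tan(π/4+φ₂/2)/tan(π/4+φ₁/2)] = -0.0542
Δλ = -0.1806 rad (taken the short way round)
course = atan2(Δλ, Δψ) = 253.29°

253.3°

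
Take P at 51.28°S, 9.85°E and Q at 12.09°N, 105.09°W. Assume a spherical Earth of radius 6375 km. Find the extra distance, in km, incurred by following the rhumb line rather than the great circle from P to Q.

481 km

Great circle: cos σ = sin φ₁ sin φ₂ + cos φ₁ cos φ₂ cos Δλ,  σ = 2.0057 rad → d_gc = 12786.34 km
Rhumb line: Δψ = +1.2585, q = Δφ/Δψ = 0.8788, d_rh = R√(Δφ²+q²Δλ²) = 13267.76 km
Excess = 13267.76 − 12786.34 = 481.42 ≈ 481 km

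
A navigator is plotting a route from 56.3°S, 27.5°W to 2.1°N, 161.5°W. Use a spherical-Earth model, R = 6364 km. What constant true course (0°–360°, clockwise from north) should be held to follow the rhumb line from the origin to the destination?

Meridional parts: M(φ₁)=-1.1945, M(φ₂)=+0.0367 → ΔM = +1.2311;  Δλ = -2.3387 rad
tan C = Δλ / ΔM = -1.8997 → C = 297.76°

297.8°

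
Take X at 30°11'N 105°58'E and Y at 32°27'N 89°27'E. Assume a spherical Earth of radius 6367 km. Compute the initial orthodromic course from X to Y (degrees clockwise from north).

283.4°

N = sin Δλ·cos φ₂ = -0.2399;  D = cos φ₁ sin φ₂ − sin φ₁ cos φ₂ cos Δλ = +0.0571
initial course = atan2(N, D) = 283.38°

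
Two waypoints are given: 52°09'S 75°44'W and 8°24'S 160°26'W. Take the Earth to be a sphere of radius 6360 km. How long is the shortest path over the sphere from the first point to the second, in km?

Haversine: a = sin²(Δφ/2)+cos φ₁ cos φ₂ sin²(Δλ/2) = 0.41429;  σ = 2·atan2(√a,√(1−a))
σ = 80.130° → d = Rσ = 6360·1.39853 = 8895 km

8895 km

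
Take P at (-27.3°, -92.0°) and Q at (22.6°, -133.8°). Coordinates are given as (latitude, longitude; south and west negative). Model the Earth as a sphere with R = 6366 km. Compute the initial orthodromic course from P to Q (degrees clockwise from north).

θ = atan2( sin Δλ·cos φ₂ ,  cos φ₁ sin φ₂ − sin φ₁ cos φ₂ cos Δλ )
  = atan2(-0.6153, +0.6571) = 316.88°

316.9°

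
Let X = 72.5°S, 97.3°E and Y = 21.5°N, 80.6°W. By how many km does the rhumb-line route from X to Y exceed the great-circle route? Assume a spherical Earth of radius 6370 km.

Great circle: cos σ = sin φ₁ sin φ₂ + cos φ₁ cos φ₂ cos Δλ,  σ = 2.2512 rad → d_gc = 14340.4 km
Rhumb line: Δψ = +2.2557, q = Δφ/Δψ = 0.7273, d_rh = R√(Δφ²+q²Δλ²) = 17780.5 km
Excess = 17780.5 − 14340.4 = 3440.1 ≈ 3440 km

3440 km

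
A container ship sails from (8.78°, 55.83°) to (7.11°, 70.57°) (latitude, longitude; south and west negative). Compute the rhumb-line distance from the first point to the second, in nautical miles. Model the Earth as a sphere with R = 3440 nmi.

Rhumb course C = atan2(Δλ, Δψ) with Δψ = ln[tan(π/4+φ₂/2)/tan(π/4+φ₁/2)] = -0.0294, Δλ = +0.2573 → C = 96.53°
d = R·|Δφ| / |cos C| = 3440·0.02915 / 0.11366 = 882 nmi

882 nmi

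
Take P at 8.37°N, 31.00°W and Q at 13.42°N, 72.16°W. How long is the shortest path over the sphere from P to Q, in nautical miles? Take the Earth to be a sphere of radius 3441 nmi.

Haversine: a = sin²(Δφ/2)+cos φ₁ cos φ₂ sin²(Δλ/2) = 0.12085;  σ = 2·atan2(√a,√(1−a))
σ = 40.685° → d = Rσ = 3441·0.71009 = 2443 nmi

2443 nmi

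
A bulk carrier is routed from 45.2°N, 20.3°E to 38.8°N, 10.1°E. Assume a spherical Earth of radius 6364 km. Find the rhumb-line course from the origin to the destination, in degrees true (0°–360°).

Meridional parts: M(φ₁)=+0.8863, M(φ₂)=+0.7358 → ΔM = -0.1505;  Δλ = -0.1780 rad
tan C = Δλ / ΔM = +1.1828 → C = 229.79°

229.8°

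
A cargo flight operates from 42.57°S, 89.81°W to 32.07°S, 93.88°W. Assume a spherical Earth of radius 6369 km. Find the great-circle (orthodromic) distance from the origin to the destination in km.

Haversine: a = sin²(Δφ/2)+cos φ₁ cos φ₂ sin²(Δλ/2) = 0.00916;  σ = 2·atan2(√a,√(1−a))
σ = 10.984° → d = Rσ = 6369·0.19170 = 1221 km

1221 km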